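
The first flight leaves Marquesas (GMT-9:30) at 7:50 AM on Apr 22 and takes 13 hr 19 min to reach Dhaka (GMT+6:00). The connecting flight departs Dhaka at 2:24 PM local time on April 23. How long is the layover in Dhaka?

Convert departure to UTC: 7:50 AM + 9:30 = 5:20 PM UTC on Apr 22.
Add 13 hours and 19 minutes flight time → 6:39 AM UTC (Apr 23).
Dhaka is UTC+6:00, so local arrival = 6:39 AM + 6:00 = 12:39 PM on Apr 23.
Layover = 2:24 PM − 12:39 PM = 1 hour 45 minutes.

1 hour 45 minutes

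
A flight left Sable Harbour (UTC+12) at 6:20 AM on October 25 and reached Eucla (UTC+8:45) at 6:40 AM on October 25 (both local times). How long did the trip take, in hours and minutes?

3 hours 35 minutes

Departure in UTC: 6:20 AM − 12:00 = 6:20 PM on Oct 24.
Arrival in UTC: 6:40 AM − 8:45 = 9:55 PM on Oct 24.
Elapsed = 9:55 PM − 6:20 PM = 3 hours 35 minutes.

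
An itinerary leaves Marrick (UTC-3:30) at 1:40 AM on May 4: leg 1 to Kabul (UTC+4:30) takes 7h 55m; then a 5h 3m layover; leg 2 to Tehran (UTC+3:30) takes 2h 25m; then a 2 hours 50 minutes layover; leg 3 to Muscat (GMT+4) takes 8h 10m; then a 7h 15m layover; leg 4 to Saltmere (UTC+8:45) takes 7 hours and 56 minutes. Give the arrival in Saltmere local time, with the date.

Convert departure to UTC: 1:40 AM + 3:30 = 5:10 AM UTC on May 4.
Add 7 hours 55 minutes leg 1 → 1:05 PM UTC.
Add 5 hours 3 minutes layover in Kabul → 6:08 PM UTC.
Add 2 hours and 25 minutes leg 2 → 8:33 PM UTC.
Add 2 hours 50 minutes layover in Tehran → 11:23 PM UTC.
Add 8 hours and 10 minutes leg 3 → 7:33 AM UTC (May 5).
Add 7 hours and 15 minutes layover in Muscat → 2:48 PM UTC.
Add 7 hours and 56 minutes leg 4 → 10:44 PM UTC.
Saltmere is UTC+8:45, so local arrival = 10:44 PM + 8:45 = 7:29 AM on May 6.

7:29 AM on May 6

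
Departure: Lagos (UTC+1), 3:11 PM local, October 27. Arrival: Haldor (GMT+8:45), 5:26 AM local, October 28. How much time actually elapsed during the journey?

Haldor is 7:45 ahead of Lagos.
Clock-face elapsed time (ignoring zones) is 14 hours 15 minutes.
Actual elapsed = 14 hours 15 minutes − 7:45 = 6 hours 30 minutes.

6 hours 30 minutes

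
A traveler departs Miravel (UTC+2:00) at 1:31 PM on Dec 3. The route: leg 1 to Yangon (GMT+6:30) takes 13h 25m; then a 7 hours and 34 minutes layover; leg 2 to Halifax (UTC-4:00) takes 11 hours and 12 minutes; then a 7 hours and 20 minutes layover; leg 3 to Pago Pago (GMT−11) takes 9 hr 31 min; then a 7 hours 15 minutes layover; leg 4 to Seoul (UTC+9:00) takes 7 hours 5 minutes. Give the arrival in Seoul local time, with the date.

11:53 AM on Dec 6

Convert departure to UTC: 1:31 PM − 2:00 = 11:31 AM UTC on Dec 3.
Add 13 hours and 25 minutes leg 1 → 12:56 AM UTC (Dec 4).
Add 7 hours and 34 minutes layover in Yangon → 8:30 AM UTC.
Add 11 hours and 12 minutes leg 2 → 7:42 PM UTC.
Add 7 hours 20 minutes layover in Halifax → 3:02 AM UTC (Dec 5).
Add 9 hours 31 minutes leg 3 → 12:33 PM UTC.
Add 7 hours and 15 minutes layover in Pago Pago → 7:48 PM UTC.
Add 7 hours and 5 minutes leg 4 → 2:53 AM UTC (Dec 6).
Seoul is UTC+9:00, so local arrival = 2:53 AM + 9:00 = 11:53 AM on Dec 6.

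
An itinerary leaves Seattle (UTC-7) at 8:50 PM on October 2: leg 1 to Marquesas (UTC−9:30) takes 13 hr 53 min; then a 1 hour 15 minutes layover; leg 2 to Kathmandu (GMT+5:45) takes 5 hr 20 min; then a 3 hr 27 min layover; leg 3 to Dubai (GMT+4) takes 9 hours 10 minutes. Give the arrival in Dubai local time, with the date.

Convert departure to UTC: 8:50 PM + 7:00 = 3:50 AM UTC on Oct 3.
Add 13 hours 53 minutes leg 1 → 5:43 PM UTC.
Add 1 hour 15 minutes layover in Marquesas → 6:58 PM UTC.
Add 5 hours and 20 minutes leg 2 → 12:18 AM UTC (Oct 4).
Add 3 hours and 27 minutes layover in Kathmandu → 3:45 AM UTC.
Add 9 hours 10 minutes leg 3 → 12:55 PM UTC.
Dubai is UTC+4:00, so local arrival = 12:55 PM + 4:00 = 4:55 PM on Oct 4.

4:55 PM on October 4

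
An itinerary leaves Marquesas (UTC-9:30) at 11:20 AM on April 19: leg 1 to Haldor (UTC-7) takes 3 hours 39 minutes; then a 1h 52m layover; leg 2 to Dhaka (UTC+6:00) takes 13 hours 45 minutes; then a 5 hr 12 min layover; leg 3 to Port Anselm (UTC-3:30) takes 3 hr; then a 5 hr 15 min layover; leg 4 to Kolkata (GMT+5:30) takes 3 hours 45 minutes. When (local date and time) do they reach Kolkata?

Convert departure to UTC: 11:20 AM + 9:30 = 8:50 PM UTC on Apr 19.
Add 3 hours and 39 minutes leg 1 → 12:29 AM UTC (Apr 20).
Add 1 hour and 52 minutes layover in Haldor → 2:21 AM UTC.
Add 13 hours 45 minutes leg 2 → 4:06 PM UTC.
Add 5 hours and 12 minutes layover in Dhaka → 9:18 PM UTC.
Add 3 hours leg 3 → 12:18 AM UTC (Apr 21).
Add 5 hours and 15 minutes layover in Port Anselm → 5:33 AM UTC.
Add 3 hours 45 minutes leg 4 → 9:18 AM UTC.
Kolkata is UTC+5:30, so local arrival = 9:18 AM + 5:30 = 2:48 PM on Apr 21.

2:48 PM on April 21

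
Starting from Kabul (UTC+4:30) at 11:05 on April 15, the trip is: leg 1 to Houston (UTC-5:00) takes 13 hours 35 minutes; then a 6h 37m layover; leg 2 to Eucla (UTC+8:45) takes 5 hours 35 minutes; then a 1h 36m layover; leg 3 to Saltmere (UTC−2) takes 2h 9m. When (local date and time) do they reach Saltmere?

Convert departure to UTC: 11:05 − 4:30 = 06:35 UTC on Apr 15.
Add 13 hours and 35 minutes leg 1 → 20:10 UTC.
Add 6 hours 37 minutes layover in Houston → 02:47 UTC (Apr 16).
Add 5 hours and 35 minutes leg 2 → 08:22 UTC.
Add 1 hour and 36 minutes layover in Eucla → 09:58 UTC.
Add 2 hours and 9 minutes leg 3 → 12:07 UTC.
Saltmere is UTC−2:00, so local arrival = 12:07 − 2:00 = 10:07 on Apr 16.

10:07 on April 16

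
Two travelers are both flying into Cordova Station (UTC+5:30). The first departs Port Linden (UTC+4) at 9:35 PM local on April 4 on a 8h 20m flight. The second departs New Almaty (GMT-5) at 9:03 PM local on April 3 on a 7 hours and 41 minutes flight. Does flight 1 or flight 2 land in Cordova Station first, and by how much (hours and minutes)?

the second, by 16 hours 11 minutes

Flight 1 in UTC: 9:35 PM − 4:00 = 5:35 PM on Apr 4.
+8 hours 20 minutes → arrive 1:55 AM UTC on Apr 5.
Flight 2 in UTC: 9:03 PM + 5:00 = 2:03 AM on Apr 4.
+7 hours and 41 minutes → arrive 9:44 AM UTC on Apr 4.
Flight 2 lands earlier by 16 hours 11 minutes.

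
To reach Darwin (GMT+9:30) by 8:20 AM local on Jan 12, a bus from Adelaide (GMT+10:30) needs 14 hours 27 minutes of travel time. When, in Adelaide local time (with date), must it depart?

6:53 PM on January 11

Target arrival in UTC: 8:20 AM − 9:30 = 10:50 PM on Jan 11.
Subtract 14 hours 27 minutes → departure 8:23 AM UTC on Jan 11.
Adelaide is UTC+10:30: 8:23 AM + 10:30 = 6:53 PM on Jan 11.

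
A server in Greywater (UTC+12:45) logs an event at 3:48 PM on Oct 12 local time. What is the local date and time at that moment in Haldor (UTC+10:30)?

Haldor is 2:15 behind Greywater.
Shift by the zone difference: 3:48 PM − 2:15 = 1:33 PM on Oct 12 in Haldor.

1:33 PM on October 12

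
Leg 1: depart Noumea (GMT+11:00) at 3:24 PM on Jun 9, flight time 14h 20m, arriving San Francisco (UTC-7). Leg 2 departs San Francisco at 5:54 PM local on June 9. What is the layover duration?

Convert departure to UTC: 3:24 PM − 11:00 = 4:24 AM UTC on Jun 9.
Add 14 hours 20 minutes flight time → 6:44 PM UTC.
San Francisco is UTC−7:00, so local arrival = 6:44 PM − 7:00 = 11:44 AM on Jun 9.
Layover = 5:54 PM − 11:44 AM = 6 hours 10 minutes.

6 hours 10 minutes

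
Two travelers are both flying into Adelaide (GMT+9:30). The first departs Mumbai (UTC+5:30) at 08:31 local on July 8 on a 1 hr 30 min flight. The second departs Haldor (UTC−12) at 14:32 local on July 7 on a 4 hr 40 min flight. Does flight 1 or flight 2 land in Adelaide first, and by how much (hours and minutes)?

the first, by 2 hours 41 minutes

Flight 1 in UTC: 08:31 − 5:30 = 03:01 on Jul 8.
+1 hour 30 minutes → arrive 04:31 UTC on Jul 8.
Flight 2 in UTC: 14:32 + 12:00 = 02:32 on Jul 8.
+4 hours 40 minutes → arrive 07:12 UTC on Jul 8.
Flight 1 lands earlier by 2 hours 41 minutes.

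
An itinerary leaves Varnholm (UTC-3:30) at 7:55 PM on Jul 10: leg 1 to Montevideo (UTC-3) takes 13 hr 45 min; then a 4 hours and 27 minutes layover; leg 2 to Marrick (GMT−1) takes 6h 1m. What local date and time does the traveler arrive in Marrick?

10:38 PM on July 11

Convert departure to UTC: 7:55 PM + 3:30 = 11:25 PM UTC on Jul 10.
Add 13 hours 45 minutes leg 1 → 1:10 PM UTC (Jul 11).
Add 4 hours 27 minutes layover in Montevideo → 5:37 PM UTC.
Add 6 hours 1 minute leg 2 → 11:38 PM UTC.
Marrick is UTC−1:00, so local arrival = 11:38 PM − 1:00 = 10:38 PM on Jul 11.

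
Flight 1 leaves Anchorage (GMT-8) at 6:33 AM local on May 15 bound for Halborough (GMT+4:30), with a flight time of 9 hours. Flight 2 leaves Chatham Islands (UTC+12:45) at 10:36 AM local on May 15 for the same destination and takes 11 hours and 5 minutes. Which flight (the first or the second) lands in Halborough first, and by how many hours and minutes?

Flight 1 in UTC: 6:33 AM + 8:00 = 2:33 PM on May 15.
+9 hours → arrive 11:33 PM UTC on May 15.
Flight 2 in UTC: 10:36 AM − 12:45 = 9:51 PM on May 14.
+11 hours and 5 minutes → arrive 8:56 AM UTC on May 15.
Flight 2 lands earlier by 14 hours 37 minutes.

the second, by 14 hours 37 minutes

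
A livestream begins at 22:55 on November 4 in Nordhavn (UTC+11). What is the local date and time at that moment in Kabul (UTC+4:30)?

Kabul is 6:30 behind Nordhavn.
Shift by the zone difference: 22:55 − 6:30 = 16:25 on Nov 4 in Kabul.

16:25 on November 4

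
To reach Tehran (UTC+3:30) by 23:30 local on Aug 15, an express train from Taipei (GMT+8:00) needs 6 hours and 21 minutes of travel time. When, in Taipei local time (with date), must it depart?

Target arrival in UTC: 23:30 − 3:30 = 20:00 on Aug 15.
Subtract 6 hours 21 minutes → departure 13:39 UTC on Aug 15.
Taipei is UTC+8:00: 13:39 + 8:00 = 21:39 on Aug 15.

21:39 on August 15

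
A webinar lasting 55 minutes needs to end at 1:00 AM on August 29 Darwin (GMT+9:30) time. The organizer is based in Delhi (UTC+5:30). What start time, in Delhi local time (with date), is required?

8:05 PM on August 28

Target end time in UTC: 1:00 AM − 9:30 = 3:30 PM on Aug 28.
Subtract 55 minutes → start 2:35 PM UTC on Aug 28.
Delhi is UTC+5:30: 2:35 PM + 5:30 = 8:05 PM on Aug 28.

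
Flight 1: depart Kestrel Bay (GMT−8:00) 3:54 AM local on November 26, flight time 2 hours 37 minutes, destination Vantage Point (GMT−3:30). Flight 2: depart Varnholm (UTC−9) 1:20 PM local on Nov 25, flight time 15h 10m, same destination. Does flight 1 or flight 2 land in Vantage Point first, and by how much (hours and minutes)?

the second, by 1 hour 1 minute

Flight 1 in UTC: 3:54 AM + 8:00 = 11:54 AM on Nov 26.
+2 hours 37 minutes → arrive 2:31 PM UTC on Nov 26.
Flight 2 in UTC: 1:20 PM + 9:00 = 10:20 PM on Nov 25.
+15 hours 10 minutes → arrive 1:30 PM UTC on Nov 26.
Flight 2 lands earlier by 1 hour 1 minute.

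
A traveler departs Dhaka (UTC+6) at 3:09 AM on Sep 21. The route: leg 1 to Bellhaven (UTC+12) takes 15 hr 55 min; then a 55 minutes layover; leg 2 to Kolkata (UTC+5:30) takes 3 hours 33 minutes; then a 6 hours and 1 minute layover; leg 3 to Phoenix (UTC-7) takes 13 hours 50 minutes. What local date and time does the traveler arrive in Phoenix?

Convert departure to UTC: 3:09 AM − 6:00 = 9:09 PM UTC on Sep 20.
Add 15 hours 55 minutes leg 1 → 1:04 PM UTC (Sep 21).
Add 55 minutes layover in Bellhaven → 1:59 PM UTC.
Add 3 hours and 33 minutes leg 2 → 5:32 PM UTC.
Add 6 hours and 1 minute layover in Kolkata → 11:33 PM UTC.
Add 13 hours and 50 minutes leg 3 → 1:23 PM UTC (Sep 22).
Phoenix is UTC−7:00, so local arrival = 1:23 PM − 7:00 = 6:23 AM on Sep 22.

6:23 AM on Sep 22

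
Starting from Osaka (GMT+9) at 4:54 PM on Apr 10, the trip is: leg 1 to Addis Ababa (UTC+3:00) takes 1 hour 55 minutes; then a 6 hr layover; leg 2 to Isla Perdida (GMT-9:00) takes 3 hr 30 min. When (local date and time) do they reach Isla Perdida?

10:19 AM on Apr 10

Convert departure to UTC: 4:54 PM − 9:00 = 7:54 AM UTC on Apr 10.
Add 1 hour and 55 minutes leg 1 → 9:49 AM UTC.
Add 6 hours layover in Addis Ababa → 3:49 PM UTC.
Add 3 hours 30 minutes leg 2 → 7:19 PM UTC.
Isla Perdida is UTC−9:00, so local arrival = 7:19 PM − 9:00 = 10:19 AM on Apr 10.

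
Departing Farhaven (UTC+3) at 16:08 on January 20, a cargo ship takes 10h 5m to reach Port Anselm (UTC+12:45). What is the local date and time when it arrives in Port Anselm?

Convert departure to UTC: 16:08 − 3:00 = 13:08 UTC on Jan 20.
Add 10 hours 5 minutes travel time → 23:13 UTC.
Port Anselm is UTC+12:45, so local arrival = 23:13 + 12:45 = 11:58 on Jan 21.

11:58 on Jan 21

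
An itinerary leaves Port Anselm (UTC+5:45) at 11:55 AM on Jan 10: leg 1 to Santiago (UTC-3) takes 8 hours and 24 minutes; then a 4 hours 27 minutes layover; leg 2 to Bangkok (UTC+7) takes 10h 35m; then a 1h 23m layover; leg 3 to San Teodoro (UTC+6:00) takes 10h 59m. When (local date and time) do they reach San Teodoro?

Convert departure to UTC: 11:55 AM − 5:45 = 6:10 AM UTC on Jan 10.
Add 8 hours and 24 minutes leg 1 → 2:34 PM UTC.
Add 4 hours and 27 minutes layover in Santiago → 7:01 PM UTC.
Add 10 hours 35 minutes leg 2 → 5:36 AM UTC (Jan 11).
Add 1 hour and 23 minutes layover in Bangkok → 6:59 AM UTC.
Add 10 hours and 59 minutes leg 3 → 5:58 PM UTC.
San Teodoro is UTC+6:00, so local arrival = 5:58 PM + 6:00 = 11:58 PM on Jan 11.

11:58 PM on January 11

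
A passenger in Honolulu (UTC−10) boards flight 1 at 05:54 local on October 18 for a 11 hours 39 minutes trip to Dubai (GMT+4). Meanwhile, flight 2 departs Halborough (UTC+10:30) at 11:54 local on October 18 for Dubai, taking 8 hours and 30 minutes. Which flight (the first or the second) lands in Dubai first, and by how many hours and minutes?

Flight 1 in UTC: 05:54 + 10:00 = 15:54 on Oct 18.
+11 hours 39 minutes → arrive 03:33 UTC on Oct 19.
Flight 2 in UTC: 11:54 − 10:30 = 01:24 on Oct 18.
+8 hours 30 minutes → arrive 09:54 UTC on Oct 18.
Flight 2 lands earlier by 17 hours 39 minutes.

the second, by 17 hours 39 minutes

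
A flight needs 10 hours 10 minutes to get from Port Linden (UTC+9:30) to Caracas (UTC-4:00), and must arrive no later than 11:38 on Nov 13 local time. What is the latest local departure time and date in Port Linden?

14:58 on November 13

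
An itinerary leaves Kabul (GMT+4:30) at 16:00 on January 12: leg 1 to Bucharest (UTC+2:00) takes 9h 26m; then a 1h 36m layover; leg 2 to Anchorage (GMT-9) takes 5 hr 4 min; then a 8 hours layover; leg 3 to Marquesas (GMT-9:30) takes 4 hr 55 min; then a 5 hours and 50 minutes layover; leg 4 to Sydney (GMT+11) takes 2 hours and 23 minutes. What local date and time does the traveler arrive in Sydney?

11:44 on Jan 14

Convert departure to UTC: 16:00 − 4:30 = 11:30 UTC on Jan 12.
Add 9 hours 26 minutes leg 1 → 20:56 UTC.
Add 1 hour 36 minutes layover in Bucharest → 22:32 UTC.
Add 5 hours and 4 minutes leg 2 → 03:36 UTC (Jan 13).
Add 8 hours layover in Anchorage → 11:36 UTC.
Add 4 hours and 55 minutes leg 3 → 16:31 UTC.
Add 5 hours and 50 minutes layover in Marquesas → 22:21 UTC.
Add 2 hours and 23 minutes leg 4 → 00:44 UTC (Jan 14).
Sydney is UTC+11:00, so local arrival = 00:44 + 11:00 = 11:44 on Jan 14.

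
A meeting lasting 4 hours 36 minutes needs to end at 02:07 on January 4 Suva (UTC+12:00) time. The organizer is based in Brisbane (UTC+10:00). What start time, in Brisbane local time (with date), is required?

Target end time in UTC: 02:07 − 12:00 = 14:07 on Jan 3.
Subtract 4 hours and 36 minutes → start 09:31 UTC on Jan 3.
Brisbane is UTC+10:00: 09:31 + 10:00 = 19:31 on Jan 3.

19:31 on January 3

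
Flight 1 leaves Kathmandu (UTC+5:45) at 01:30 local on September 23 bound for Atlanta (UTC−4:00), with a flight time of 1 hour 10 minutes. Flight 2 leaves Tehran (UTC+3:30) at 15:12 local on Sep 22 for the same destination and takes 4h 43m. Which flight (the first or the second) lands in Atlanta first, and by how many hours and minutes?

Flight 1 in UTC: 01:30 − 5:45 = 19:45 on Sep 22.
+1 hour and 10 minutes → arrive 20:55 UTC on Sep 22.
Flight 2 in UTC: 15:12 − 3:30 = 11:42 on Sep 22.
+4 hours and 43 minutes → arrive 16:25 UTC on Sep 22.
Flight 2 lands earlier by 4 hours 30 minutes.

the second, by 4 hours 30 minutes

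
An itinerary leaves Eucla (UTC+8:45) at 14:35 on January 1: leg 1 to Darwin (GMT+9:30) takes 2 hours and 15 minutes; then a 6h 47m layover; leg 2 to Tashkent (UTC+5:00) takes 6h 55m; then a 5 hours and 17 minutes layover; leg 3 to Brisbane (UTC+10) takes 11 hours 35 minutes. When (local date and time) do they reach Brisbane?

00:39 on January 3

Convert departure to UTC: 14:35 − 8:45 = 05:50 UTC on Jan 1.
Add 2 hours and 15 minutes leg 1 → 08:05 UTC.
Add 6 hours 47 minutes layover in Darwin → 14:52 UTC.
Add 6 hours and 55 minutes leg 2 → 21:47 UTC.
Add 5 hours and 17 minutes layover in Tashkent → 03:04 UTC (Jan 2).
Add 11 hours 35 minutes leg 3 → 14:39 UTC.
Brisbane is UTC+10:00, so local arrival = 14:39 + 10:00 = 00:39 on Jan 3.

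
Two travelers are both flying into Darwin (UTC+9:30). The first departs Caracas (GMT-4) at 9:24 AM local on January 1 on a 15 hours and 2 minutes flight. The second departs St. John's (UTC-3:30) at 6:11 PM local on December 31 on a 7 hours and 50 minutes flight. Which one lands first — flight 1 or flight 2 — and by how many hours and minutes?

Flight 1 in UTC: 9:24 AM + 4:00 = 1:24 PM on Jan 1.
+15 hours and 2 minutes → arrive 4:26 AM UTC on Jan 2.
Flight 2 in UTC: 6:11 PM + 3:30 = 9:41 PM on Dec 31.
+7 hours 50 minutes → arrive 5:31 AM UTC on Jan 1.
Flight 2 lands earlier by 22 hours 55 minutes.

the second, by 22 hours 55 minutes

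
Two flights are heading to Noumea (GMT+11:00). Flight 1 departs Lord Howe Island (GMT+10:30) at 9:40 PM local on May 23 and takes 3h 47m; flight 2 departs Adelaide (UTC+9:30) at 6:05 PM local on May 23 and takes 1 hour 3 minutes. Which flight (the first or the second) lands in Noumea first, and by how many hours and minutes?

Flight 1 in UTC: 9:40 PM − 10:30 = 11:10 AM on May 23.
+3 hours 47 minutes → arrive 2:57 PM UTC on May 23.
Flight 2 in UTC: 6:05 PM − 9:30 = 8:35 AM on May 23.
+1 hour and 3 minutes → arrive 9:38 AM UTC on May 23.
Flight 2 lands earlier by 5 hours 19 minutes.

the second, by 5 hours 19 minutes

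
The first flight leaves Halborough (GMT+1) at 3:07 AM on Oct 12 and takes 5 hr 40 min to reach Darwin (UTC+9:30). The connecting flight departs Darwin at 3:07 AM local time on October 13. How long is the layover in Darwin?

Convert departure to UTC: 3:07 AM − 1:00 = 2:07 AM UTC on Oct 12.
Add 5 hours and 40 minutes flight time → 7:47 AM UTC.
Darwin is UTC+9:30, so local arrival = 7:47 AM + 9:30 = 5:17 PM on Oct 12.
Layover = 3:07 AM − 5:17 PM (+1 day) = 9 hours 50 minutes.

9 hours 50 minutes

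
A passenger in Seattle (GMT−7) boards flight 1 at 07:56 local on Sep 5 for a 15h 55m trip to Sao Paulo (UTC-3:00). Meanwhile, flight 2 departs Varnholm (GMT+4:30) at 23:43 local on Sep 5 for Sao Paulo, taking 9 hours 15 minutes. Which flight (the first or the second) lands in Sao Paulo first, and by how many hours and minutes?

the second, by 2 hours 23 minutes

Flight 1 in UTC: 07:56 + 7:00 = 14:56 on Sep 5.
+15 hours 55 minutes → arrive 06:51 UTC on Sep 6.
Flight 2 in UTC: 23:43 − 4:30 = 19:13 on Sep 5.
+9 hours 15 minutes → arrive 04:28 UTC on Sep 6.
Flight 2 lands earlier by 2 hours 23 minutes.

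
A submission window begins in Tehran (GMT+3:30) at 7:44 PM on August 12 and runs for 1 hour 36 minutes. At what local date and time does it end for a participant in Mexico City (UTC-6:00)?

11:50 AM on Aug 12

Mexico City is 9:30 behind Tehran.
After 1 hour 36 minutes it is 9:20 PM in Tehran.
Shift by the zone difference: 9:20 PM − 9:30 = 11:50 AM on Aug 12 in Mexico City.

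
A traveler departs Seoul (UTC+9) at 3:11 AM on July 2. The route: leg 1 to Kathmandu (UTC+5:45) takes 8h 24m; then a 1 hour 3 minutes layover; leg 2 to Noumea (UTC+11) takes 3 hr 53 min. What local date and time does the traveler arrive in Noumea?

6:31 PM on Jul 2

Convert departure to UTC: 3:11 AM − 9:00 = 6:11 PM UTC on Jul 1.
Add 8 hours 24 minutes leg 1 → 2:35 AM UTC (Jul 2).
Add 1 hour and 3 minutes layover in Kathmandu → 3:38 AM UTC.
Add 3 hours 53 minutes leg 2 → 7:31 AM UTC.
Noumea is UTC+11:00, so local arrival = 7:31 AM + 11:00 = 6:31 PM on Jul 2.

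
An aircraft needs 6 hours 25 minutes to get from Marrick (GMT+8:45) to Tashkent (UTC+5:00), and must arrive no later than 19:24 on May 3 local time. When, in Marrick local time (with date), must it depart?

Target arrival in UTC: 19:24 − 5:00 = 14:24 on May 3.
Subtract 6 hours and 25 minutes → departure 07:59 UTC on May 3.
Marrick is UTC+8:45: 07:59 + 8:45 = 16:44 on May 3.

16:44 on May 3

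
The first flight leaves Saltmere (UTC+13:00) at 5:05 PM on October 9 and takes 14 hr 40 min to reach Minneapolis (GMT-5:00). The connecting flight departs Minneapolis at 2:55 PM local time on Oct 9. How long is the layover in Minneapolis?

1 hour 10 minutes

Convert departure to UTC: 5:05 PM − 13:00 = 4:05 AM UTC on Oct 9.
Add 14 hours and 40 minutes flight time → 6:45 PM UTC.
Minneapolis is UTC−5:00, so local arrival = 6:45 PM − 5:00 = 1:45 PM on Oct 9.
Layover = 2:55 PM − 1:45 PM = 1 hour 10 minutes.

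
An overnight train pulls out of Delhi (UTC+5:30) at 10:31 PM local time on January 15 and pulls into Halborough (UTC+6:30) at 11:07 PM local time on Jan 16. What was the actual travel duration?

23 hours 36 minutes

Departure in UTC: 10:31 PM − 5:30 = 5:01 PM on Jan 15.
Arrival in UTC: 11:07 PM − 6:30 = 4:37 PM on Jan 16.
Elapsed = 4:37 PM − 5:01 PM (+1 day) = 23 hours 36 minutes.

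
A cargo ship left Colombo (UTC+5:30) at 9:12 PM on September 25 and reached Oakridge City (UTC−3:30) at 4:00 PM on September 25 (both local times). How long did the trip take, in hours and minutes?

Departure in UTC: 9:12 PM − 5:30 = 3:42 PM on Sep 25.
Arrival in UTC: 4:00 PM + 3:30 = 7:30 PM on Sep 25.
Elapsed = 7:30 PM − 3:42 PM = 3 hours 48 minutes.

3 hours 48 minutes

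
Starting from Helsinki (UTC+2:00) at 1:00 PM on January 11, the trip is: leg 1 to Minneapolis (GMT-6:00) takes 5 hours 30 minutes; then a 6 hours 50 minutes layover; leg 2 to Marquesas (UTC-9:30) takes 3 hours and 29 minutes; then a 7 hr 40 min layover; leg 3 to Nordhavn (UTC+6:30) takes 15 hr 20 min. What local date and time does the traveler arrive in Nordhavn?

8:19 AM on January 13

Convert departure to UTC: 1:00 PM − 2:00 = 11:00 AM UTC on Jan 11.
Add 5 hours 30 minutes leg 1 → 4:30 PM UTC.
Add 6 hours and 50 minutes layover in Minneapolis → 11:20 PM UTC.
Add 3 hours and 29 minutes leg 2 → 2:49 AM UTC (Jan 12).
Add 7 hours 40 minutes layover in Marquesas → 10:29 AM UTC.
Add 15 hours 20 minutes leg 3 → 1:49 AM UTC (Jan 13).
Nordhavn is UTC+6:30, so local arrival = 1:49 AM + 6:30 = 8:19 AM on Jan 13.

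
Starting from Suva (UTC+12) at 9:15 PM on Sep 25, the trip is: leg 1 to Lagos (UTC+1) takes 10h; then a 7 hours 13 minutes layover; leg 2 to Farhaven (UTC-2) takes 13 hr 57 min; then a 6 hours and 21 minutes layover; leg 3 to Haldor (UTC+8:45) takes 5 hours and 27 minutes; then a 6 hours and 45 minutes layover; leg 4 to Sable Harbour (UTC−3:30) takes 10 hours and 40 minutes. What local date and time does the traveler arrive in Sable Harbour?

6:08 PM on September 27

Convert departure to UTC: 9:15 PM − 12:00 = 9:15 AM UTC on Sep 25.
Add 10 hours leg 1 → 7:15 PM UTC.
Add 7 hours 13 minutes layover in Lagos → 2:28 AM UTC (Sep 26).
Add 13 hours and 57 minutes leg 2 → 4:25 PM UTC.
Add 6 hours 21 minutes layover in Farhaven → 10:46 PM UTC.
Add 5 hours 27 minutes leg 3 → 4:13 AM UTC (Sep 27).
Add 6 hours and 45 minutes layover in Haldor → 10:58 AM UTC.
Add 10 hours and 40 minutes leg 4 → 9:38 PM UTC.
Sable Harbour is UTC−3:30, so local arrival = 9:38 PM − 3:30 = 6:08 PM on Sep 27.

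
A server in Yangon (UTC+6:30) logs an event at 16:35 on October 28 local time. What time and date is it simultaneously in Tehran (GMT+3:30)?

In UTC: 16:35 − 6:30 = 10:05 on Oct 28.
Tehran is UTC+3:30: 10:05 + 3:30 = 13:35 on Oct 28.

13:35 on October 28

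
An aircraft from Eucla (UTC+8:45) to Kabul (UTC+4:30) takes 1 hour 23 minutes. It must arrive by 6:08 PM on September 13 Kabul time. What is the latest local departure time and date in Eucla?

9:00 PM on September 13

Target arrival in UTC: 6:08 PM − 4:30 = 1:38 PM on Sep 13.
Subtract 1 hour and 23 minutes → departure 12:15 PM UTC on Sep 13.
Eucla is UTC+8:45: 12:15 PM + 8:45 = 9:00 PM on Sep 13.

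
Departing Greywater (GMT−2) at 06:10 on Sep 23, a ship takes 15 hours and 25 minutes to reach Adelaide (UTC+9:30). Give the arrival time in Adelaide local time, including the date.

Adelaide is 11:30 ahead of Greywater.
After 15 hours and 25 minutes it is 21:35 in Greywater.
Shift by the zone difference: 21:35 + 11:30 = 09:05 on Sep 24 in Adelaide.

09:05 on Sep 24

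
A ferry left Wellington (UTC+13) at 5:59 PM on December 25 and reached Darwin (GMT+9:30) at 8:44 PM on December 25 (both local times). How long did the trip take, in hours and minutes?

6 hours 15 minutes

Darwin is 3:30 behind Wellington.
Clock-face elapsed time (ignoring zones) is 2 hours 45 minutes.
Actual elapsed = 2 hours 45 minutes + 3:30 = 6 hours 15 minutes.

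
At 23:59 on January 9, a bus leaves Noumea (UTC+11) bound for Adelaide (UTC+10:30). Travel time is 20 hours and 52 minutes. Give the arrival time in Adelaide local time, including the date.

20:21 on January 10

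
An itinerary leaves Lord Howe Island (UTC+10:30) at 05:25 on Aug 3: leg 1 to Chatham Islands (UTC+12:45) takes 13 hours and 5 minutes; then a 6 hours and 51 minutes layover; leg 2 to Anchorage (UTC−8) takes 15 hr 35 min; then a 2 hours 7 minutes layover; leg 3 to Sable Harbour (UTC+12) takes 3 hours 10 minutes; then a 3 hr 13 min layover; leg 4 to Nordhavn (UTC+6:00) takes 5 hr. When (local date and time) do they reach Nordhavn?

Convert departure to UTC: 05:25 − 10:30 = 18:55 UTC on Aug 2.
Add 13 hours and 5 minutes leg 1 → 08:00 UTC (Aug 3).
Add 6 hours and 51 minutes layover in Chatham Islands → 14:51 UTC.
Add 15 hours 35 minutes leg 2 → 06:26 UTC (Aug 4).
Add 2 hours and 7 minutes layover in Anchorage → 08:33 UTC.
Add 3 hours 10 minutes leg 3 → 11:43 UTC.
Add 3 hours and 13 minutes layover in Sable Harbour → 14:56 UTC.
Add 5 hours leg 4 → 19:56 UTC.
Nordhavn is UTC+6:00, so local arrival = 19:56 + 6:00 = 01:56 on Aug 5.

01:56 on August 5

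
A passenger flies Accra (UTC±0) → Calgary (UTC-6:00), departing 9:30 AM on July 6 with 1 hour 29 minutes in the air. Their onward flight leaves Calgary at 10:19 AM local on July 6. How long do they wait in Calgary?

Accra is at UTC+0, so departure is already 9:30 AM UTC on Jul 6.
Add 1 hour 29 minutes flight time → 10:59 AM UTC.
Calgary is UTC−6:00, so local arrival = 10:59 AM − 6:00 = 4:59 AM on Jul 6.
Layover = 10:19 AM − 4:59 AM = 5 hours 20 minutes.

5 hours 20 minutes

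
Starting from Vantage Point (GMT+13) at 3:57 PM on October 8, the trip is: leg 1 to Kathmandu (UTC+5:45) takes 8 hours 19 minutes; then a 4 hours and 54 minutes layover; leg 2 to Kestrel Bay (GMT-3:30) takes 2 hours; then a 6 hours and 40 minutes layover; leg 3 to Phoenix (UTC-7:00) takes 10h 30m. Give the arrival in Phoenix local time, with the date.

Convert departure to UTC: 3:57 PM − 13:00 = 2:57 AM UTC on Oct 8.
Add 8 hours 19 minutes leg 1 → 11:16 AM UTC.
Add 4 hours and 54 minutes layover in Kathmandu → 4:10 PM UTC.
Add 2 hours leg 2 → 6:10 PM UTC.
Add 6 hours and 40 minutes layover in Kestrel Bay → 12:50 AM UTC (Oct 9).
Add 10 hours and 30 minutes leg 3 → 11:20 AM UTC.
Phoenix is UTC−7:00, so local arrival = 11:20 AM − 7:00 = 4:20 AM on Oct 9.

4:20 AM on October 9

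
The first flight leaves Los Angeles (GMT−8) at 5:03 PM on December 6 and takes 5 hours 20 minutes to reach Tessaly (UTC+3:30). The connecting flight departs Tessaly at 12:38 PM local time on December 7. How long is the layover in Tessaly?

2 hours 45 minutes

Convert departure to UTC: 5:03 PM + 8:00 = 1:03 AM UTC on Dec 7.
Add 5 hours and 20 minutes flight time → 6:23 AM UTC.
Tessaly is UTC+3:30, so local arrival = 6:23 AM + 3:30 = 9:53 AM on Dec 7.
Layover = 12:38 PM − 9:53 AM = 2 hours 45 minutes.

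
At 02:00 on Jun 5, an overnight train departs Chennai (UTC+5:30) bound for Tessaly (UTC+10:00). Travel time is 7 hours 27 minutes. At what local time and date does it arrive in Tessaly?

Tessaly is 4:30 ahead of Chennai.
After 7 hours 27 minutes it is 09:27 in Chennai.
Shift by the zone difference: 09:27 + 4:30 = 13:57 on Jun 5 in Tessaly.

13:57 on Jun 5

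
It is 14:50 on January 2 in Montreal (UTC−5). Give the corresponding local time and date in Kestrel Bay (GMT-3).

In UTC: 14:50 + 5:00 = 19:50 on Jan 2.
Kestrel Bay is UTC−3:00: 19:50 − 3:00 = 16:50 on Jan 2.

16:50 on January 2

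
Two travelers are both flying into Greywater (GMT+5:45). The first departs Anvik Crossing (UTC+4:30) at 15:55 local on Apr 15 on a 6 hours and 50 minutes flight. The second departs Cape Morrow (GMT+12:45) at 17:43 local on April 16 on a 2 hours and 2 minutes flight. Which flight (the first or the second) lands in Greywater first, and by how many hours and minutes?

Flight 1 in UTC: 15:55 − 4:30 = 11:25 on Apr 15.
+6 hours and 50 minutes → arrive 18:15 UTC on Apr 15.
Flight 2 in UTC: 17:43 − 12:45 = 04:58 on Apr 16.
+2 hours 2 minutes → arrive 07:00 UTC on Apr 16.
Flight 1 lands earlier by 12 hours 45 minutes.

the first, by 12 hours 45 minutes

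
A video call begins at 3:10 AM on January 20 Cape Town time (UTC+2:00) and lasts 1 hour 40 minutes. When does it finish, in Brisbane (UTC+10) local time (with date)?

12:50 PM on Jan 20

Convert start to UTC: 3:10 AM − 2:00 = 1:10 AM UTC on Jan 20.
Add 1 hour and 40 minutes duration → 2:50 AM UTC.
Brisbane is UTC+10:00, so local end time = 2:50 AM + 10:00 = 12:50 PM on Jan 20.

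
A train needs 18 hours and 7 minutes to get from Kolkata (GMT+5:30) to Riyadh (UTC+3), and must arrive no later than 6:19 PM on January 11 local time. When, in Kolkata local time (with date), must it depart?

2:42 AM on January 11

Target arrival in UTC: 6:19 PM − 3:00 = 3:19 PM on Jan 11.
Subtract 18 hours 7 minutes → departure 9:12 PM UTC on Jan 10.
Kolkata is UTC+5:30: 9:12 PM + 5:30 = 2:42 AM on Jan 11.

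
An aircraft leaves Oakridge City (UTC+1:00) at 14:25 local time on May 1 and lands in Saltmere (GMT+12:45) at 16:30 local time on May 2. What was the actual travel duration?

Departure in UTC: 14:25 − 1:00 = 13:25 on May 1.
Arrival in UTC: 16:30 − 12:45 = 03:45 on May 2.
Elapsed = 03:45 − 13:25 (+1 day) = 14 hours 20 minutes.

14 hours 20 minutes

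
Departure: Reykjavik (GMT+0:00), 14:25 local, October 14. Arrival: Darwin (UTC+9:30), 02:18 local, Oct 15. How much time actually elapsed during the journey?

2 hours 23 minutes

Darwin is 9:30 ahead of Reykjavik.
Clock-face elapsed time (ignoring zones) is 11 hours 53 minutes.
Actual elapsed = 11 hours 53 minutes − 9:30 = 2 hours 23 minutes.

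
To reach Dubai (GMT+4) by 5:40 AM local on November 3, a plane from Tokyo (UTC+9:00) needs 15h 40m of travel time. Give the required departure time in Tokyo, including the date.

7:00 PM on Nov 2

Target arrival in UTC: 5:40 AM − 4:00 = 1:40 AM on Nov 3.
Subtract 15 hours and 40 minutes → departure 10:00 AM UTC on Nov 2.
Tokyo is UTC+9:00: 10:00 AM + 9:00 = 7:00 PM on Nov 2.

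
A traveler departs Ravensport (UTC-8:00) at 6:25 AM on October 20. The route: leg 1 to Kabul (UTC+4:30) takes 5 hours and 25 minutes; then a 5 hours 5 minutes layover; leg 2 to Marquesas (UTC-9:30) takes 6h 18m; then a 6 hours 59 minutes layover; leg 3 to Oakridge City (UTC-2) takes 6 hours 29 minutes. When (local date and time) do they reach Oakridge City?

6:41 PM on October 21

Convert departure to UTC: 6:25 AM + 8:00 = 2:25 PM UTC on Oct 20.
Add 5 hours 25 minutes leg 1 → 7:50 PM UTC.
Add 5 hours and 5 minutes layover in Kabul → 12:55 AM UTC (Oct 21).
Add 6 hours and 18 minutes leg 2 → 7:13 AM UTC.
Add 6 hours 59 minutes layover in Marquesas → 2:12 PM UTC.
Add 6 hours 29 minutes leg 3 → 8:41 PM UTC.
Oakridge City is UTC−2:00, so local arrival = 8:41 PM − 2:00 = 6:41 PM on Oct 21.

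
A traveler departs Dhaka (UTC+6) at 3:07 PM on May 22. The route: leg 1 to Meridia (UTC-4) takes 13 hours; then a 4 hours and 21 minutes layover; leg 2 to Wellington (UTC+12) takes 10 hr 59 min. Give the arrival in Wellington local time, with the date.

1:27 AM on May 24

Convert departure to UTC: 3:07 PM − 6:00 = 9:07 AM UTC on May 22.
Add 13 hours leg 1 → 10:07 PM UTC.
Add 4 hours 21 minutes layover in Meridia → 2:28 AM UTC (May 23).
Add 10 hours 59 minutes leg 2 → 1:27 PM UTC.
Wellington is UTC+12:00, so local arrival = 1:27 PM + 12:00 = 1:27 AM on May 24.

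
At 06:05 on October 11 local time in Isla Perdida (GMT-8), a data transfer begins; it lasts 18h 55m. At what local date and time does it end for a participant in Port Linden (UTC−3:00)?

06:00 on October 12

Convert start to UTC: 06:05 + 8:00 = 14:05 UTC on Oct 11.
Add 18 hours and 55 minutes duration → 09:00 UTC (Oct 12).
Port Linden is UTC−3:00, so local end time = 09:00 − 3:00 = 06:00 on Oct 12.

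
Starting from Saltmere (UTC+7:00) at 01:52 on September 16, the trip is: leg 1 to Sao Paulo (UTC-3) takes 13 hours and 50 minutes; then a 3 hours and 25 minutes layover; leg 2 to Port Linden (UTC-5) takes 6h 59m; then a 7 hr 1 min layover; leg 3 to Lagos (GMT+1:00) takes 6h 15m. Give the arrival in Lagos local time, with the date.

09:22 on September 17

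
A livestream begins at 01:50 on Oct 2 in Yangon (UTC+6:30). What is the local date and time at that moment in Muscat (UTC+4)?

23:20 on October 1

In UTC: 01:50 − 6:30 = 19:20 on Oct 1.
Muscat is UTC+4:00: 19:20 + 4:00 = 23:20 on Oct 1.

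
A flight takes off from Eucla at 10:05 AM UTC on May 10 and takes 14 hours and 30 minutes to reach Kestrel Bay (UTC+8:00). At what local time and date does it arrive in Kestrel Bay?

8:35 AM on May 11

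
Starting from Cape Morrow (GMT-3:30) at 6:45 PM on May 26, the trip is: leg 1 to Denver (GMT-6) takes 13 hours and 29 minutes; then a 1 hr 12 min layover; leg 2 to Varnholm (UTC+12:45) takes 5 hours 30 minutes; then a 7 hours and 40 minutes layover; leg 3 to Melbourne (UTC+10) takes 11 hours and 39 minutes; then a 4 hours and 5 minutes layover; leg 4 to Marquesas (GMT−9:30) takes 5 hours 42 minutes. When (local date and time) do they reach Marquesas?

Convert departure to UTC: 6:45 PM + 3:30 = 10:15 PM UTC on May 26.
Add 13 hours 29 minutes leg 1 → 11:44 AM UTC (May 27).
Add 1 hour 12 minutes layover in Denver → 12:56 PM UTC.
Add 5 hours 30 minutes leg 2 → 6:26 PM UTC.
Add 7 hours 40 minutes layover in Varnholm → 2:06 AM UTC (May 28).
Add 11 hours and 39 minutes leg 3 → 1:45 PM UTC.
Add 4 hours and 5 minutes layover in Melbourne → 5:50 PM UTC.
Add 5 hours 42 minutes leg 4 → 11:32 PM UTC.
Marquesas is UTC−9:30, so local arrival = 11:32 PM − 9:30 = 2:02 PM on May 28.

2:02 PM on May 28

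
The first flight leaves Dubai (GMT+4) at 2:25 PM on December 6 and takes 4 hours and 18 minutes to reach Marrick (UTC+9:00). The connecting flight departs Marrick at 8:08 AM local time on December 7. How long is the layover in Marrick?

Convert departure to UTC: 2:25 PM − 4:00 = 10:25 AM UTC on Dec 6.
Add 4 hours and 18 minutes flight time → 2:43 PM UTC.
Marrick is UTC+9:00, so local arrival = 2:43 PM + 9:00 = 11:43 PM on Dec 6.
Layover = 8:08 AM − 11:43 PM (+1 day) = 8 hours 25 minutes.

8 hours 25 minutes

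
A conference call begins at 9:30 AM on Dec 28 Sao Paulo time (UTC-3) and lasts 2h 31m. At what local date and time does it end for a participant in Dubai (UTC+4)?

Convert start to UTC: 9:30 AM + 3:00 = 12:30 PM UTC on Dec 28.
Add 2 hours 31 minutes duration → 3:01 PM UTC.
Dubai is UTC+4:00, so local end time = 3:01 PM + 4:00 = 7:01 PM on Dec 28.

7:01 PM on Dec 28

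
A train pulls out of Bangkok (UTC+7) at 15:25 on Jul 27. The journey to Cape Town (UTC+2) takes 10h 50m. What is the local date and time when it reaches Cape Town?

21:15 on Jul 27

Convert departure to UTC: 15:25 − 7:00 = 08:25 UTC on Jul 27.
Add 10 hours 50 minutes travel time → 19:15 UTC.
Cape Town is UTC+2:00, so local arrival = 19:15 + 2:00 = 21:15 on Jul 27.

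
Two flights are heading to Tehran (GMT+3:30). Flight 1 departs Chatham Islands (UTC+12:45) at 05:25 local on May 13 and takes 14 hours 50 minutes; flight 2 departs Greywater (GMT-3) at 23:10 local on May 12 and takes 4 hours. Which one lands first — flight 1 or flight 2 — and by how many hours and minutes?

Flight 1 in UTC: 05:25 − 12:45 = 16:40 on May 12.
+14 hours 50 minutes → arrive 07:30 UTC on May 13.
Flight 2 in UTC: 23:10 + 3:00 = 02:10 on May 13.
+4 hours → arrive 06:10 UTC on May 13.
Flight 2 lands earlier by 1 hour 20 minutes.

the second, by 1 hour 20 minutes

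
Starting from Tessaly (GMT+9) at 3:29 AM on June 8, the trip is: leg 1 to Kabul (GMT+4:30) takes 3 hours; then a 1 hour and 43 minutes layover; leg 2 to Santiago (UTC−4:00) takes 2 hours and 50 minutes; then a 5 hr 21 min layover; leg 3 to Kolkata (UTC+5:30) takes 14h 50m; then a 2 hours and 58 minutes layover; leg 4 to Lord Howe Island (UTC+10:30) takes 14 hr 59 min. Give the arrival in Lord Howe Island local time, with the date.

Convert departure to UTC: 3:29 AM − 9:00 = 6:29 PM UTC on Jun 7.
Add 3 hours leg 1 → 9:29 PM UTC.
Add 1 hour 43 minutes layover in Kabul → 11:12 PM UTC.
Add 2 hours 50 minutes leg 2 → 2:02 AM UTC (Jun 8).
Add 5 hours 21 minutes layover in Santiago → 7:23 AM UTC.
Add 14 hours and 50 minutes leg 3 → 10:13 PM UTC.
Add 2 hours 58 minutes layover in Kolkata → 1:11 AM UTC (Jun 9).
Add 14 hours and 59 minutes leg 4 → 4:10 PM UTC.
Lord Howe Island is UTC+10:30, so local arrival = 4:10 PM + 10:30 = 2:40 AM on Jun 10.

2:40 AM on June 10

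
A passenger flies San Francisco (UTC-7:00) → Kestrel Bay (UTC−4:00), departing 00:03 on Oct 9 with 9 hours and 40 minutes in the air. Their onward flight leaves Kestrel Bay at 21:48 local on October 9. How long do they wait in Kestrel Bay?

Convert departure to UTC: 00:03 + 7:00 = 07:03 UTC on Oct 9.
Add 9 hours 40 minutes flight time → 16:43 UTC.
Kestrel Bay is UTC−4:00, so local arrival = 16:43 − 4:00 = 12:43 on Oct 9.
Layover = 21:48 − 12:43 = 9 hours 5 minutes.

9 hours 5 minutes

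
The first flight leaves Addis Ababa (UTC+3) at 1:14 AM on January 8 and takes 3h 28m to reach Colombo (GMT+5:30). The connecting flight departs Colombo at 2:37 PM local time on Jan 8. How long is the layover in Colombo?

7 hours 25 minutes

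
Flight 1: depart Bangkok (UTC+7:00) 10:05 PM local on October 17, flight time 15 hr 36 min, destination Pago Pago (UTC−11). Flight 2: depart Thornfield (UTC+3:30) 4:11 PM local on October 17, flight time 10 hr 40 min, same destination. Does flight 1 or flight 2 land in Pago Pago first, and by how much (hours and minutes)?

the second, by 7 hours 20 minutes

Flight 1 in UTC: 10:05 PM − 7:00 = 3:05 PM on Oct 17.
+15 hours and 36 minutes → arrive 6:41 AM UTC on Oct 18.
Flight 2 in UTC: 4:11 PM − 3:30 = 12:41 PM on Oct 17.
+10 hours 40 minutes → arrive 11:21 PM UTC on Oct 17.
Flight 2 lands earlier by 7 hours 20 minutes.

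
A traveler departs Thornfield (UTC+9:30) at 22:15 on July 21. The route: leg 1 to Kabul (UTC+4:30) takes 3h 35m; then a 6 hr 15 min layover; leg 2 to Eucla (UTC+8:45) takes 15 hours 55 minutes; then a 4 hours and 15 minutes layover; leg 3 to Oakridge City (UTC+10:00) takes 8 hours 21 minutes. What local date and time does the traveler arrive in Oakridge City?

13:06 on July 23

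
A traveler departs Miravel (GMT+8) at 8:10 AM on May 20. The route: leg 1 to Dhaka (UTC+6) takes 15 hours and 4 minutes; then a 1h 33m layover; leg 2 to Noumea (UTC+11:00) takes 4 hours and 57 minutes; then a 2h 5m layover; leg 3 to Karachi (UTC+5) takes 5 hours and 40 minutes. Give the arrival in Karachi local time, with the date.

10:29 AM on May 21

Convert departure to UTC: 8:10 AM − 8:00 = 12:10 AM UTC on May 20.
Add 15 hours 4 minutes leg 1 → 3:14 PM UTC.
Add 1 hour 33 minutes layover in Dhaka → 4:47 PM UTC.
Add 4 hours 57 minutes leg 2 → 9:44 PM UTC.
Add 2 hours and 5 minutes layover in Noumea → 11:49 PM UTC.
Add 5 hours and 40 minutes leg 3 → 5:29 AM UTC (May 21).
Karachi is UTC+5:00, so local arrival = 5:29 AM + 5:00 = 10:29 AM on May 21.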